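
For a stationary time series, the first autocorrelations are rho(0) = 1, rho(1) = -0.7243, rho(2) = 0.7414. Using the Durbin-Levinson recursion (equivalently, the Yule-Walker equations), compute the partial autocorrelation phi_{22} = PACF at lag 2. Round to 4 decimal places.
\phi_{22} = 0.4560

The PACF at lag k is phi_{kk}, the last component of the solution
to the Yule-Walker system G_k phi = r_k where
  (G_k)_{ij} = rho(|i - j|), (r_k)_i = rho(i), i,j = 1..k.
Equivalently, Durbin-Levinson gives phi_{kk} iteratively:
  phi_{11} = rho(1)
  phi_{kk} = [rho(k) - sum_{j=1..k-1} phi_{k-1,j} rho(k-j)]
            / [1 - sum_{j=1..k-1} phi_{k-1,j} rho(j)],
  phi_{k,j} = phi_{k-1,j} - phi_{kk} phi_{k-1,k-j},  j = 1..k-1.
Step k = 1:
  phi_11 = rho(1) = -0.7243.
Step k = 2:
  phi_22 = [rho(2) - phi_11 rho(1)] / [1 - phi_11 rho(1)] = [0.7414 - (-0.7243)(-0.7243)] / [1 - (-0.7243)(-0.7243)]
         = 0.21678951 / 0.47538951 = 0.456.
Therefore phi_{22} = 0.4560.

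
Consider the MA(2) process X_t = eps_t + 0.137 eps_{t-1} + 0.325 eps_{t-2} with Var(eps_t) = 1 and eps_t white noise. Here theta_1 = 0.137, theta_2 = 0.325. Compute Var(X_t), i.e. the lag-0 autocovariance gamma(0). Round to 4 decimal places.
\gamma(0) = 1.1244

For an MA(q) process X_t = eps_t + sum_i theta_i eps_{t-i} with
Var(eps_t) = sigma^2, the variance is
  gamma(0) = sigma^2 * (1 + sum_i theta_i^2).
  sum_i theta_i^2 = (0.137)^2 + (0.325)^2 = 0.018769 + 0.105625 = 0.124394.
  gamma(0) = 1 * (1 + 0.124394) = 1 * 1.124394 = 1.124394, which rounds to 1.1244.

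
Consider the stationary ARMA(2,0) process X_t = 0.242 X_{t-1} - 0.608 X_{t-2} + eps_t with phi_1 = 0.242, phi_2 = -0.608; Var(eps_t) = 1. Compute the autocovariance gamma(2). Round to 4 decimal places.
\gamma(2) = -0.9278

Multiply the model equation by X_{t-k} and take expectations. With theta_0 = psi_0 = 1 and psi_j the MA(infinity) weights, this gives
  gamma(k) - sum_i phi_i gamma(k-i) = c_k,
  c_k = sigma^2 * sum_{j=k..q} theta_j psi_{j-k}   (c_k = 0 for k > q),
using gamma(-m) = gamma(m).
Pure AR (q = 0): c_0 = sigma^2 = 1, c_k = 0 for k >= 1.
Equations for k = 0, 1, 2 (AR order 2, c_2 = 0):
  (E0) gamma(0) = phi_1 gamma(1) + phi_2 gamma(2) + c_0
  (E1) gamma(1) = phi_1 gamma(0) + phi_2 gamma(1) + c_1
  (E2) gamma(2) = phi_1 gamma(1) + phi_2 gamma(0)
From (E1): gamma(1) = A gamma(0) + B with
  A = phi_1 / (1 - phi_2) = 0.242 / 1.608 = 0.150498,   B = c_1 / (1 - phi_2) = 0 / 1.608 = 0.
Insert (E2) into (E0): gamma(0) (1 - phi_2^2) = phi_1 (1 + phi_2) gamma(1) + c_0.
  phi_1 (1 + phi_2) = (0.242)(0.392) = 0.094864,   1 - phi_2^2 = 0.630336.
Replace gamma(1) by A gamma(0) + B and collect gamma(0):
  gamma(0) [0.630336 - (0.094864)(0.150498)] = c_0 = 1
  gamma(0) * 0.616059 = 1
  gamma(0) = 1 / 0.616059 = 1.623221.
  gamma(1) = A gamma(0) = (0.150498)(1.623221) = 0.244291.
  gamma(2) = phi_1 gamma(1) + phi_2 gamma(0) = (0.242)(0.244291) + (-0.608)(1.623221) = -0.9278.
Therefore gamma(2) = -0.9278 (to 4 decimal places).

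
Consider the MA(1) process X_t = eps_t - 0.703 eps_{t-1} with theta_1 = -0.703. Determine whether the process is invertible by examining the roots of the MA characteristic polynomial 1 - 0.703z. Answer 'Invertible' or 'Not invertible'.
\text{Invertible}

The MA(q) characteristic polynomial is P(z) = 1 - 0.703z.
Invertibility requires all roots to lie outside the unit circle, i.e. |z| > 1 for every root.
This is linear in z: 1 + (-0.703) z = 0  =>  z = -1/(-0.703) = 1.422475,  |z| = 1.422475.
Moduli of all roots: 1.4225.
All moduli strictly greater than 1? Yes.
Verdict: Invertible.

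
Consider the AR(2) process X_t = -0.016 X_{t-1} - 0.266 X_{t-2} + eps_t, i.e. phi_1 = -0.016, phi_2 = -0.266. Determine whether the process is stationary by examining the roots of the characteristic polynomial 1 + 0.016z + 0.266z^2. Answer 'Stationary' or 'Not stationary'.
\text{Stationary}

The AR(p) characteristic polynomial is P(z) = 1 + 0.016z + 0.266z^2.
Stationarity requires all roots to lie outside the unit circle, i.e. |z| > 1 for every root.
Set 1 + (0.016) z + (0.266) z^2 = 0, i.e. a z^2 + b z + c = 0 with a = 0.266, b = 0.016, c = 1.
Discriminant D = b^2 - 4ac = (0.016)^2 - 4*(0.266)*1 = 0.000256 - (1.064) = -1.063744.
D < 0, so the roots are the complex-conjugate pair z = (-b +/- i sqrt(-D)) / (2a) = -0.0301 +/- 1.9387i.
For a conjugate pair |z|^2 = z * conj(z) = (product of roots) = c/a = 1/(0.266) = 3.759398, so |z| = sqrt(3.759398) = 1.9389 for both roots.
Moduli of all roots: 1.9389, 1.9389.
All moduli strictly greater than 1? Yes.
Verdict: Stationary.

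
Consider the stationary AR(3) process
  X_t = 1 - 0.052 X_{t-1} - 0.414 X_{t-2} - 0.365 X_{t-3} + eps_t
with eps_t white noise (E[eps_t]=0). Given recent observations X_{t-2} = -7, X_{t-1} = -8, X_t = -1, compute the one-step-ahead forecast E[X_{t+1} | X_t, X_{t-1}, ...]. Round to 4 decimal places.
E[X_{t+1} \mid \mathcal F_t] = 6.9190

For an AR(p) model X_t = c + sum_i phi_i X_{t-i} + eps_t, the
one-step-ahead conditional mean is
  E[X_{t+1} | X_t, ...] = c + sum_i phi_i X_{t+1-i}.
Substitute known values:
  E[X_{t+1} | ...] = 1 + (-0.052) * (-1) + (-0.414) * (-8) + (-0.365) * (-7)
                   = 6.9190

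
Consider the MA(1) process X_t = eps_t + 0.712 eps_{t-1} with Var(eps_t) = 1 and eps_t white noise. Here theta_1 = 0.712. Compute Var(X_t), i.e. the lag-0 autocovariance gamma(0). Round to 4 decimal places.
\gamma(0) = 1.5069

For an MA(q) process X_t = eps_t + sum_i theta_i eps_{t-i} with
Var(eps_t) = sigma^2, the variance is
  gamma(0) = sigma^2 * (1 + sum_i theta_i^2).
  sum_i theta_i^2 = (0.712)^2 = 0.506944.
  gamma(0) = 1 * (1 + 0.506944) = 1 * 1.506944 = 1.506944, which rounds to 1.5069.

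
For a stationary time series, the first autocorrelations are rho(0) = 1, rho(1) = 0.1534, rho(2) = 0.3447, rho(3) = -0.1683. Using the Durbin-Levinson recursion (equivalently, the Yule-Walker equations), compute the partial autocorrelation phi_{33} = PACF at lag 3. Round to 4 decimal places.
\phi_{33} = -0.2919

The PACF at lag k is phi_{kk}, the last component of the solution
to the Yule-Walker system G_k phi = r_k where
  (G_k)_{ij} = rho(|i - j|), (r_k)_i = rho(i), i,j = 1..k.
Equivalently, Durbin-Levinson gives phi_{kk} iteratively:
  phi_{11} = rho(1)
  phi_{kk} = [rho(k) - sum_{j=1..k-1} phi_{k-1,j} rho(k-j)]
            / [1 - sum_{j=1..k-1} phi_{k-1,j} rho(j)],
  phi_{k,j} = phi_{k-1,j} - phi_{kk} phi_{k-1,k-j},  j = 1..k-1.
Step k = 1:
  phi_11 = rho(1) = 0.1534.
Step k = 2:
  phi_22 = [rho(2) - phi_11 rho(1)] / [1 - phi_11 rho(1)] = [0.3447 - (0.1534)(0.1534)] / [1 - (0.1534)(0.1534)]
         = 0.32116844 / 0.97646844 = 0.328908.
  Update: phi_21 = phi_11 - phi_22 phi_11 = 0.1534 - (0.328908)(0.1534) = 0.102945.
Step k = 3:
  phi_33 = [rho(3) - phi_21 rho(2) - phi_22 rho(1)] / [1 - phi_21 rho(1) - phi_22 rho(2)]
    numerator   = -0.1683 - (0.102945)(0.3447) - (0.328908)(0.1534) = -0.25423982
    denominator = 1 - (0.102945)(0.1534) - (0.328908)(0.3447) = 0.87083352
  phi_33 = -0.25423982 / 0.87083352 = -0.2919.
Therefore phi_{33} = -0.2919.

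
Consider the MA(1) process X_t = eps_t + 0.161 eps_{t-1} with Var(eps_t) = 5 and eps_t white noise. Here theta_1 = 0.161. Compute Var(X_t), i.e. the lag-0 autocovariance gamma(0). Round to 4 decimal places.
\gamma(0) = 5.1296

For an MA(q) process X_t = eps_t + sum_i theta_i eps_{t-i} with
Var(eps_t) = sigma^2, the variance is
  gamma(0) = sigma^2 * (1 + sum_i theta_i^2).
  sum_i theta_i^2 = (0.161)^2 = 0.025921.
  gamma(0) = 5 * (1 + 0.025921) = 5 * 1.025921 = 5.129605, which rounds to 5.1296.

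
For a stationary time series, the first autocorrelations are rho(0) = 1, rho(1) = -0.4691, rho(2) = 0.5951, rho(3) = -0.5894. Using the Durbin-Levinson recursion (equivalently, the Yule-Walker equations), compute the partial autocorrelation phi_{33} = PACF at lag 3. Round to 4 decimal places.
\phi_{33} = -0.3651

The PACF at lag k is phi_{kk}, the last component of the solution
to the Yule-Walker system G_k phi = r_k where
  (G_k)_{ij} = rho(|i - j|), (r_k)_i = rho(i), i,j = 1..k.
Equivalently, Durbin-Levinson gives phi_{kk} iteratively:
  phi_{11} = rho(1)
  phi_{kk} = [rho(k) - sum_{j=1..k-1} phi_{k-1,j} rho(k-j)]
            / [1 - sum_{j=1..k-1} phi_{k-1,j} rho(j)],
  phi_{k,j} = phi_{k-1,j} - phi_{kk} phi_{k-1,k-j},  j = 1..k-1.
Step k = 1:
  phi_11 = rho(1) = -0.4691.
Step k = 2:
  phi_22 = [rho(2) - phi_11 rho(1)] / [1 - phi_11 rho(1)] = [0.5951 - (-0.4691)(-0.4691)] / [1 - (-0.4691)(-0.4691)]
         = 0.37504519 / 0.77994519 = 0.480861.
  Update: phi_21 = phi_11 - phi_22 phi_11 = -0.4691 - (0.480861)(-0.4691) = -0.243528.
Step k = 3:
  phi_33 = [rho(3) - phi_21 rho(2) - phi_22 rho(1)] / [1 - phi_21 rho(1) - phi_22 rho(2)]
    numerator   = -0.5894 - (-0.243528)(0.5951) - (0.480861)(-0.4691) = -0.21890454
    denominator = 1 - (-0.243528)(-0.4691) - (0.480861)(0.5951) = 0.5996006
  phi_33 = -0.21890454 / 0.5996006 = -0.3651.
Therefore phi_{33} = -0.3651.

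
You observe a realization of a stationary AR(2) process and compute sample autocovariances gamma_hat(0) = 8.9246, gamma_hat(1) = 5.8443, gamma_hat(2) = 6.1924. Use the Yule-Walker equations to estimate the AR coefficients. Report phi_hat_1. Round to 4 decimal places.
\hat\phi_{1} = 0.3510

The Yule-Walker equations for an AR(p) process read, in matrix form,
  Gamma_p phi = r_p,   with   (Gamma_p)_{ij} = gamma(|i - j|),
                       (r_p)_i = gamma(i),   i,j = 1..p.
Substitute the sample gammas (Toeplitz matrix and right-hand side of size 2):
  Gamma_p = [[8.9246, 5.8443], [5.8443, 8.9246]]
  r_p     = [5.8443, 6.1924]
Written out:
  8.9246 phi_1 + 5.8443 phi_2 = 5.8443
  5.8443 phi_1 + 8.9246 phi_2 = 6.1924
Solve by Cramer's rule:
  det = gamma(0)^2 - gamma(1)^2 = (8.9246)^2 - (5.8443)^2 = 79.64848516 - 34.15584249 = 45.49264267
  phi_hat_1 = [gamma(1) gamma(0) - gamma(1) gamma(2)] / det = [(5.8443)(8.9246) - (5.8443)(6.1924)] / 45.49264267 = 15.96779646 / 45.49264267 = 0.351
  phi_hat_2 = [gamma(0) gamma(2) - gamma(1)^2] / det = [(8.9246)(6.1924) - (5.8443)^2] / 45.49264267 = 21.10885055 / 45.49264267 = 0.464
So phi_hat = [0.3510, 0.4640].
Therefore phi_hat_1 = 0.3510.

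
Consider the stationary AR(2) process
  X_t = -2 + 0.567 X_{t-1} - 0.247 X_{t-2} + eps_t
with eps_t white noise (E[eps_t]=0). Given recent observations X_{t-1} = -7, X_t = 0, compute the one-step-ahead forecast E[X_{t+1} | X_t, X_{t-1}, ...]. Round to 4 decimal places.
E[X_{t+1} \mid \mathcal F_t] = -0.2710

For an AR(p) model X_t = c + sum_i phi_i X_{t-i} + eps_t, the
one-step-ahead conditional mean is
  E[X_{t+1} | X_t, ...] = c + sum_i phi_i X_{t+1-i}.
Substitute known values:
  E[X_{t+1} | ...] = -2 + (0.567) * (0) + (-0.247) * (-7)
                   = -0.2710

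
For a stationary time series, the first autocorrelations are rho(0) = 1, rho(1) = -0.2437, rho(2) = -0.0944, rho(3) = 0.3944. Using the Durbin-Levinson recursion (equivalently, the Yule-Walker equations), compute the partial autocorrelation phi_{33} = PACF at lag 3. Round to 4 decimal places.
\phi_{33} = 0.3581

The PACF at lag k is phi_{kk}, the last component of the solution
to the Yule-Walker system G_k phi = r_k where
  (G_k)_{ij} = rho(|i - j|), (r_k)_i = rho(i), i,j = 1..k.
Equivalently, Durbin-Levinson gives phi_{kk} iteratively:
  phi_{11} = rho(1)
  phi_{kk} = [rho(k) - sum_{j=1..k-1} phi_{k-1,j} rho(k-j)]
            / [1 - sum_{j=1..k-1} phi_{k-1,j} rho(j)],
  phi_{k,j} = phi_{k-1,j} - phi_{kk} phi_{k-1,k-j},  j = 1..k-1.
Step k = 1:
  phi_11 = rho(1) = -0.2437.
Step k = 2:
  phi_22 = [rho(2) - phi_11 rho(1)] / [1 - phi_11 rho(1)] = [-0.0944 - (-0.2437)(-0.2437)] / [1 - (-0.2437)(-0.2437)]
         = -0.15378969 / 0.94061031 = -0.1635.
  Update: phi_21 = phi_11 - phi_22 phi_11 = -0.2437 - (-0.1635)(-0.2437) = -0.283545.
Step k = 3:
  phi_33 = [rho(3) - phi_21 rho(2) - phi_22 rho(1)] / [1 - phi_21 rho(1) - phi_22 rho(2)]
    numerator   = 0.3944 - (-0.283545)(-0.0944) - (-0.1635)(-0.2437) = 0.32778843
    denominator = 1 - (-0.283545)(-0.2437) - (-0.1635)(-0.0944) = 0.91546571
  phi_33 = 0.32778843 / 0.91546571 = 0.3581.
Therefore phi_{33} = 0.3581.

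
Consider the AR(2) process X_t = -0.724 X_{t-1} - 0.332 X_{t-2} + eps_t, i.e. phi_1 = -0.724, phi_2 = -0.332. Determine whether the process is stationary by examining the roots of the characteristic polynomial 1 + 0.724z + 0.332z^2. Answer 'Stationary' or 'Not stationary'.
\text{Stationary}

The AR(p) characteristic polynomial is P(z) = 1 + 0.724z + 0.332z^2.
Stationarity requires all roots to lie outside the unit circle, i.e. |z| > 1 for every root.
Set 1 + (0.724) z + (0.332) z^2 = 0, i.e. a z^2 + b z + c = 0 with a = 0.332, b = 0.724, c = 1.
Discriminant D = b^2 - 4ac = (0.724)^2 - 4*(0.332)*1 = 0.524176 - (1.328) = -0.803824.
D < 0, so the roots are the complex-conjugate pair z = (-b +/- i sqrt(-D)) / (2a) = -1.0904 +/- 1.3502i.
For a conjugate pair |z|^2 = z * conj(z) = (product of roots) = c/a = 1/(0.332) = 3.012048, so |z| = sqrt(3.012048) = 1.7355 for both roots.
Moduli of all roots: 1.7355, 1.7355.
All moduli strictly greater than 1? Yes.
Verdict: Stationary.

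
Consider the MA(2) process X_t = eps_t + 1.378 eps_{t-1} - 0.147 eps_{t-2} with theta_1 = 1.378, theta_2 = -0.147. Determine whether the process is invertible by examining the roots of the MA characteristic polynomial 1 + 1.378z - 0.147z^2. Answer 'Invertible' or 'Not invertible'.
\text{Not invertible}

The MA(q) characteristic polynomial is P(z) = 1 + 1.378z - 0.147z^2.
Invertibility requires all roots to lie outside the unit circle, i.e. |z| > 1 for every root.
Set 1 + (1.378) z + (-0.147) z^2 = 0, i.e. a z^2 + b z + c = 0 with a = -0.147, b = 1.378, c = 1.
Discriminant D = b^2 - 4ac = (1.378)^2 - 4*(-0.147)*1 = 1.898884 - (-0.588) = 2.486884.
D >= 0, so the roots are real: z = (-b +/- sqrt(D)) / (2a) = (-1.378 +/- 1.576986) / (-0.294).
  z_1 = (-1.378 + 1.576986) / (-0.294) = -0.6768,   |z_1| = 0.6768.
  z_2 = (-1.378 - 1.576986) / (-0.294) = 10.051,   |z_2| = 10.051.
Moduli of all roots: 0.6768, 10.0510.
All moduli strictly greater than 1? No.
Verdict: Not invertible.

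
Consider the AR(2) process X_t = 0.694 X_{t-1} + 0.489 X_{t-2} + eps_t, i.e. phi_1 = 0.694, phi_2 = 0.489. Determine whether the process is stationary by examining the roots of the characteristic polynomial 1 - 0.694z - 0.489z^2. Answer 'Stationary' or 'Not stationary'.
\text{Not stationary}

The AR(p) characteristic polynomial is P(z) = 1 - 0.694z - 0.489z^2.
Stationarity requires all roots to lie outside the unit circle, i.e. |z| > 1 for every root.
Set 1 + (-0.694) z + (-0.489) z^2 = 0, i.e. a z^2 + b z + c = 0 with a = -0.489, b = -0.694, c = 1.
Discriminant D = b^2 - 4ac = (-0.694)^2 - 4*(-0.489)*1 = 0.481636 - (-1.956) = 2.437636.
D >= 0, so the roots are real: z = (-b +/- sqrt(D)) / (2a) = (0.694 +/- 1.561293) / (-0.978).
  z_1 = (0.694 + 1.561293) / (-0.978) = -2.306,   |z_1| = 2.306.
  z_2 = (0.694 - 1.561293) / (-0.978) = 0.8868,   |z_2| = 0.8868.
Moduli of all roots: 2.3060, 0.8868.
All moduli strictly greater than 1? No.
Verdict: Not stationary.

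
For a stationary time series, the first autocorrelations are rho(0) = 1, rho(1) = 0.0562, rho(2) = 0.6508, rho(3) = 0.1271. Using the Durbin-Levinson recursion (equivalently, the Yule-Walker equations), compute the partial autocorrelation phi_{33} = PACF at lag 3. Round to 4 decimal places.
\phi_{33} = 0.1350

The PACF at lag k is phi_{kk}, the last component of the solution
to the Yule-Walker system G_k phi = r_k where
  (G_k)_{ij} = rho(|i - j|), (r_k)_i = rho(i), i,j = 1..k.
Equivalently, Durbin-Levinson gives phi_{kk} iteratively:
  phi_{11} = rho(1)
  phi_{kk} = [rho(k) - sum_{j=1..k-1} phi_{k-1,j} rho(k-j)]
            / [1 - sum_{j=1..k-1} phi_{k-1,j} rho(j)],
  phi_{k,j} = phi_{k-1,j} - phi_{kk} phi_{k-1,k-j},  j = 1..k-1.
Step k = 1:
  phi_11 = rho(1) = 0.0562.
Step k = 2:
  phi_22 = [rho(2) - phi_11 rho(1)] / [1 - phi_11 rho(1)] = [0.6508 - (0.0562)(0.0562)] / [1 - (0.0562)(0.0562)]
         = 0.64764156 / 0.99684156 = 0.649694.
  Update: phi_21 = phi_11 - phi_22 phi_11 = 0.0562 - (0.649694)(0.0562) = 0.019687.
Step k = 3:
  phi_33 = [rho(3) - phi_21 rho(2) - phi_22 rho(1)] / [1 - phi_21 rho(1) - phi_22 rho(2)]
    numerator   = 0.1271 - (0.019687)(0.6508) - (0.649694)(0.0562) = 0.07777478
    denominator = 1 - (0.019687)(0.0562) - (0.649694)(0.6508) = 0.576073
  phi_33 = 0.07777478 / 0.576073 = 0.135.
Therefore phi_{33} = 0.1350.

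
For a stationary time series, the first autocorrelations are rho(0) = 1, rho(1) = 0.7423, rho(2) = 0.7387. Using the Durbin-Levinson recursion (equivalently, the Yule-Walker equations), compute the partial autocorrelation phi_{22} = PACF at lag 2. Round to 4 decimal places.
\phi_{22} = 0.4180

The PACF at lag k is phi_{kk}, the last component of the solution
to the Yule-Walker system G_k phi = r_k where
  (G_k)_{ij} = rho(|i - j|), (r_k)_i = rho(i), i,j = 1..k.
Equivalently, Durbin-Levinson gives phi_{kk} iteratively:
  phi_{11} = rho(1)
  phi_{kk} = [rho(k) - sum_{j=1..k-1} phi_{k-1,j} rho(k-j)]
            / [1 - sum_{j=1..k-1} phi_{k-1,j} rho(j)],
  phi_{k,j} = phi_{k-1,j} - phi_{kk} phi_{k-1,k-j},  j = 1..k-1.
Step k = 1:
  phi_11 = rho(1) = 0.7423.
Step k = 2:
  phi_22 = [rho(2) - phi_11 rho(1)] / [1 - phi_11 rho(1)] = [0.7387 - (0.7423)(0.7423)] / [1 - (0.7423)(0.7423)]
         = 0.18769071 / 0.44899071 = 0.418.
Therefore phi_{22} = 0.4180.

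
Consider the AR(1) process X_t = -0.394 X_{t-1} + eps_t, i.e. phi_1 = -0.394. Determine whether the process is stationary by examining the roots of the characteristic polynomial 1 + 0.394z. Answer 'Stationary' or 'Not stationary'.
\text{Stationary}

The AR(p) characteristic polynomial is P(z) = 1 + 0.394z.
Stationarity requires all roots to lie outside the unit circle, i.e. |z| > 1 for every root.
This is linear in z: 1 + (0.394) z = 0  =>  z = -1/(0.394) = -2.538071,  |z| = 2.538071.
Moduli of all roots: 2.5381.
All moduli strictly greater than 1? Yes.
Verdict: Stationary.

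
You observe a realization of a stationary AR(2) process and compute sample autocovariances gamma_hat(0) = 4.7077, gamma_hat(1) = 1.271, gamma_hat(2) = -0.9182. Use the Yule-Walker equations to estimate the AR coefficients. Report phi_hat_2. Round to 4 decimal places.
\hat\phi_{2} = -0.2890

The Yule-Walker equations for an AR(p) process read, in matrix form,
  Gamma_p phi = r_p,   with   (Gamma_p)_{ij} = gamma(|i - j|),
                       (r_p)_i = gamma(i),   i,j = 1..p.
Substitute the sample gammas (Toeplitz matrix and right-hand side of size 2):
  Gamma_p = [[4.7077, 1.271], [1.271, 4.7077]]
  r_p     = [1.271, -0.9182]
Written out:
  4.7077 phi_1 + 1.271 phi_2 = 1.271
  1.271 phi_1 + 4.7077 phi_2 = -0.9182
Solve by Cramer's rule:
  det = gamma(0)^2 - gamma(1)^2 = (4.7077)^2 - (1.271)^2 = 22.16243929 - 1.615441 = 20.54699829
  phi_hat_1 = [gamma(1) gamma(0) - gamma(1) gamma(2)] / det = [(1.271)(4.7077) - (1.271)(-0.9182)] / 20.54699829 = 7.1505189 / 20.54699829 = 0.348
  phi_hat_2 = [gamma(0) gamma(2) - gamma(1)^2] / det = [(4.7077)(-0.9182) - (1.271)^2] / 20.54699829 = -5.93805114 / 20.54699829 = -0.289
So phi_hat = [0.3480, -0.2890].
Therefore phi_hat_2 = -0.2890.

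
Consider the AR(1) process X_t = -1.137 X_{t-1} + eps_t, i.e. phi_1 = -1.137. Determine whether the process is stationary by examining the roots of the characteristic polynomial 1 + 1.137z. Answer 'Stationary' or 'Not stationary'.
\text{Not stationary}

The AR(p) characteristic polynomial is P(z) = 1 + 1.137z.
Stationarity requires all roots to lie outside the unit circle, i.e. |z| > 1 for every root.
This is linear in z: 1 + (1.137) z = 0  =>  z = -1/(1.137) = -0.879507,  |z| = 0.879507.
Moduli of all roots: 0.8795.
All moduli strictly greater than 1? No.
Verdict: Not stationary.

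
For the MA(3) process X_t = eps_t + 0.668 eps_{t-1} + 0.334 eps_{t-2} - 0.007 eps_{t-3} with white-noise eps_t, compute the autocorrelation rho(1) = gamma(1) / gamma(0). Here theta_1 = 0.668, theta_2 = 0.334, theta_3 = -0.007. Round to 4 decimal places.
\rho(1) = 0.5705

For an MA(q) process with theta_0 = 1, the autocovariance is
  gamma(k) = sigma^2 * sum_{i=0..q-k} theta_i * theta_{i+k},
and rho(k) = gamma(k) / gamma(0). Sigma^2 cancels.
  numerator   = (1)*(0.668) + (0.668)*(0.334) + (0.334)*(-0.007) = 0.888774.
  denominator = (1)^2 + (0.668)^2 + (0.334)^2 + (-0.007)^2 = 1.557829.
  rho(1) = 0.888774 / 1.557829 = 0.5705.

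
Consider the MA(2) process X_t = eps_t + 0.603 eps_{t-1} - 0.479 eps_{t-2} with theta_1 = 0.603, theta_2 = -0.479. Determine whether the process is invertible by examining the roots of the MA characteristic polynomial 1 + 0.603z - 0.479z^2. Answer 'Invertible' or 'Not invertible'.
\text{Not invertible}

The MA(q) characteristic polynomial is P(z) = 1 + 0.603z - 0.479z^2.
Invertibility requires all roots to lie outside the unit circle, i.e. |z| > 1 for every root.
Set 1 + (0.603) z + (-0.479) z^2 = 0, i.e. a z^2 + b z + c = 0 with a = -0.479, b = 0.603, c = 1.
Discriminant D = b^2 - 4ac = (0.603)^2 - 4*(-0.479)*1 = 0.363609 - (-1.916) = 2.279609.
D >= 0, so the roots are real: z = (-b +/- sqrt(D)) / (2a) = (-0.603 +/- 1.509837) / (-0.958).
  z_1 = (-0.603 + 1.509837) / (-0.958) = -0.9466,   |z_1| = 0.9466.
  z_2 = (-0.603 - 1.509837) / (-0.958) = 2.2055,   |z_2| = 2.2055.
Moduli of all roots: 0.9466, 2.2055.
All moduli strictly greater than 1? No.
Verdict: Not invertible.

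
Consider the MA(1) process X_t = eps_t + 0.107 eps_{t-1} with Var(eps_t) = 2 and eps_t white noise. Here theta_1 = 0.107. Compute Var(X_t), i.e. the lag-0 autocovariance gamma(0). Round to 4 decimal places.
\gamma(0) = 2.0229

For an MA(q) process X_t = eps_t + sum_i theta_i eps_{t-i} with
Var(eps_t) = sigma^2, the variance is
  gamma(0) = sigma^2 * (1 + sum_i theta_i^2).
  sum_i theta_i^2 = (0.107)^2 = 0.011449.
  gamma(0) = 2 * (1 + 0.011449) = 2 * 1.011449 = 2.022898, which rounds to 2.0229.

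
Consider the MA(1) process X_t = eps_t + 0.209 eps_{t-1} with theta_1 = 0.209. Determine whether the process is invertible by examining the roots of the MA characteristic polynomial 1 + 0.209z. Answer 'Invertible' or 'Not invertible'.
\text{Invertible}

The MA(q) characteristic polynomial is P(z) = 1 + 0.209z.
Invertibility requires all roots to lie outside the unit circle, i.e. |z| > 1 for every root.
This is linear in z: 1 + (0.209) z = 0  =>  z = -1/(0.209) = -4.784689,  |z| = 4.784689.
Moduli of all roots: 4.7847.
All moduli strictly greater than 1? Yes.
Verdict: Invertible.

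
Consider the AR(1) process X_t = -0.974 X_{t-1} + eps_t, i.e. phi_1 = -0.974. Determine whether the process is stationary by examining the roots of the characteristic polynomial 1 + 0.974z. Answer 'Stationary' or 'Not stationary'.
\text{Stationary}

The AR(p) characteristic polynomial is P(z) = 1 + 0.974z.
Stationarity requires all roots to lie outside the unit circle, i.e. |z| > 1 for every root.
This is linear in z: 1 + (0.974) z = 0  =>  z = -1/(0.974) = -1.026694,  |z| = 1.026694.
Moduli of all roots: 1.0267.
All moduli strictly greater than 1? Yes.
Verdict: Stationary.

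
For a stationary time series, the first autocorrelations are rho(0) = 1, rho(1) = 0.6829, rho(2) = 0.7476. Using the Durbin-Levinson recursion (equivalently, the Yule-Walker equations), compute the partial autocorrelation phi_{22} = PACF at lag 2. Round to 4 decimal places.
\phi_{22} = 0.5270

The PACF at lag k is phi_{kk}, the last component of the solution
to the Yule-Walker system G_k phi = r_k where
  (G_k)_{ij} = rho(|i - j|), (r_k)_i = rho(i), i,j = 1..k.
Equivalently, Durbin-Levinson gives phi_{kk} iteratively:
  phi_{11} = rho(1)
  phi_{kk} = [rho(k) - sum_{j=1..k-1} phi_{k-1,j} rho(k-j)]
            / [1 - sum_{j=1..k-1} phi_{k-1,j} rho(j)],
  phi_{k,j} = phi_{k-1,j} - phi_{kk} phi_{k-1,k-j},  j = 1..k-1.
Step k = 1:
  phi_11 = rho(1) = 0.6829.
Step k = 2:
  phi_22 = [rho(2) - phi_11 rho(1)] / [1 - phi_11 rho(1)] = [0.7476 - (0.6829)(0.6829)] / [1 - (0.6829)(0.6829)]
         = 0.28124759 / 0.53364759 = 0.527.
Therefore phi_{22} = 0.5270.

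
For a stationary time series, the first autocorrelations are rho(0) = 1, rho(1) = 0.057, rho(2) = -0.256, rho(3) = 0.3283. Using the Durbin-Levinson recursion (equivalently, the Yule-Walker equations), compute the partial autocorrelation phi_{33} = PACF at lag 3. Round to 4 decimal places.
\phi_{33} = 0.3890

The PACF at lag k is phi_{kk}, the last component of the solution
to the Yule-Walker system G_k phi = r_k where
  (G_k)_{ij} = rho(|i - j|), (r_k)_i = rho(i), i,j = 1..k.
Equivalently, Durbin-Levinson gives phi_{kk} iteratively:
  phi_{11} = rho(1)
  phi_{kk} = [rho(k) - sum_{j=1..k-1} phi_{k-1,j} rho(k-j)]
            / [1 - sum_{j=1..k-1} phi_{k-1,j} rho(j)],
  phi_{k,j} = phi_{k-1,j} - phi_{kk} phi_{k-1,k-j},  j = 1..k-1.
Step k = 1:
  phi_11 = rho(1) = 0.057.
Step k = 2:
  phi_22 = [rho(2) - phi_11 rho(1)] / [1 - phi_11 rho(1)] = [-0.256 - (0.057)(0.057)] / [1 - (0.057)(0.057)]
         = -0.259249 / 0.996751 = -0.260094.
  Update: phi_21 = phi_11 - phi_22 phi_11 = 0.057 - (-0.260094)(0.057) = 0.071825.
Step k = 3:
  phi_33 = [rho(3) - phi_21 rho(2) - phi_22 rho(1)] / [1 - phi_21 rho(1) - phi_22 rho(2)]
    numerator   = 0.3283 - (0.071825)(-0.256) - (-0.260094)(0.057) = 0.36151265
    denominator = 1 - (0.071825)(0.057) - (-0.260094)(-0.256) = 0.92932188
  phi_33 = 0.36151265 / 0.92932188 = 0.389.
Therefore phi_{33} = 0.3890.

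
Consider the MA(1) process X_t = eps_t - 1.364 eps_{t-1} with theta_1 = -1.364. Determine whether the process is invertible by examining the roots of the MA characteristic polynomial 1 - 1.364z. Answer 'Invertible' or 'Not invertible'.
\text{Not invertible}

The MA(q) characteristic polynomial is P(z) = 1 - 1.364z.
Invertibility requires all roots to lie outside the unit circle, i.e. |z| > 1 for every root.
This is linear in z: 1 + (-1.364) z = 0  =>  z = -1/(-1.364) = 0.733138,  |z| = 0.733138.
Moduli of all roots: 0.7331.
All moduli strictly greater than 1? No.
Verdict: Not invertible.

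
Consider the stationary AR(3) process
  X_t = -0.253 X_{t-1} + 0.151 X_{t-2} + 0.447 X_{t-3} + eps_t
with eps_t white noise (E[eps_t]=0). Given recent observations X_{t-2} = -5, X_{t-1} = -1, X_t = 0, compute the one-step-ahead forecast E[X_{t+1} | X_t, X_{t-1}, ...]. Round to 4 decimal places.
E[X_{t+1} \mid \mathcal F_t] = -2.3860

For an AR(p) model X_t = c + sum_i phi_i X_{t-i} + eps_t, the
one-step-ahead conditional mean is
  E[X_{t+1} | X_t, ...] = c + sum_i phi_i X_{t+1-i}.
Substitute known values:
  E[X_{t+1} | ...] = (-0.253) * (0) + (0.151) * (-1) + (0.447) * (-5)
                   = -2.3860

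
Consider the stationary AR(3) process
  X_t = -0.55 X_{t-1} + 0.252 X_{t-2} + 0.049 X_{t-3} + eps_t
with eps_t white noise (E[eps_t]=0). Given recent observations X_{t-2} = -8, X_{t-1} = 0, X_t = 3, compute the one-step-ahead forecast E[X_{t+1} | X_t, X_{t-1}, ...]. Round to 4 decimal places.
E[X_{t+1} \mid \mathcal F_t] = -2.0420

For an AR(p) model X_t = c + sum_i phi_i X_{t-i} + eps_t, the
one-step-ahead conditional mean is
  E[X_{t+1} | X_t, ...] = c + sum_i phi_i X_{t+1-i}.
Substitute known values:
  E[X_{t+1} | ...] = (-0.55) * (3) + (0.252) * (0) + (0.049) * (-8)
                   = -2.0420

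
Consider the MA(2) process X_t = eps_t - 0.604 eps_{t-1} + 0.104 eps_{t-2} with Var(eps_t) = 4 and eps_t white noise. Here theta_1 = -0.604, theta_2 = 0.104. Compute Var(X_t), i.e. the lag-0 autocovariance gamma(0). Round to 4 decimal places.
\gamma(0) = 5.5025

For an MA(q) process X_t = eps_t + sum_i theta_i eps_{t-i} with
Var(eps_t) = sigma^2, the variance is
  gamma(0) = sigma^2 * (1 + sum_i theta_i^2).
  sum_i theta_i^2 = (-0.604)^2 + (0.104)^2 = 0.364816 + 0.010816 = 0.375632.
  gamma(0) = 4 * (1 + 0.375632) = 4 * 1.375632 = 5.502528, which rounds to 5.5025.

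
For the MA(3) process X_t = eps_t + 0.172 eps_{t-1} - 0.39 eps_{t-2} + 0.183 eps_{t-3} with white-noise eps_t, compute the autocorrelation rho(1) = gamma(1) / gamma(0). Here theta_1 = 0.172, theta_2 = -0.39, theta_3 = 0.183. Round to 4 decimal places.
\rho(1) = 0.0276

For an MA(q) process with theta_0 = 1, the autocovariance is
  gamma(k) = sigma^2 * sum_{i=0..q-k} theta_i * theta_{i+k},
and rho(k) = gamma(k) / gamma(0). Sigma^2 cancels.
  numerator   = (1)*(0.172) + (0.172)*(-0.39) + (-0.39)*(0.183) = 0.03355.
  denominator = (1)^2 + (0.172)^2 + (-0.39)^2 + (0.183)^2 = 1.215173.
  rho(1) = 0.03355 / 1.215173 = 0.0276.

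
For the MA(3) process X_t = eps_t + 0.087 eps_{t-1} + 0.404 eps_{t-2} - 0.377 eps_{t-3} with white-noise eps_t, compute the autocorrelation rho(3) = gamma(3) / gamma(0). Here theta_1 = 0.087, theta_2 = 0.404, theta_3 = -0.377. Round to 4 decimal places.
\rho(3) = -0.2871

For an MA(q) process with theta_0 = 1, the autocovariance is
  gamma(k) = sigma^2 * sum_{i=0..q-k} theta_i * theta_{i+k},
and rho(k) = gamma(k) / gamma(0). Sigma^2 cancels.
  numerator   = (1)*(-0.377) = -0.377.
  denominator = (1)^2 + (0.087)^2 + (0.404)^2 + (-0.377)^2 = 1.312914.
  rho(3) = -0.377 / 1.312914 = -0.2871.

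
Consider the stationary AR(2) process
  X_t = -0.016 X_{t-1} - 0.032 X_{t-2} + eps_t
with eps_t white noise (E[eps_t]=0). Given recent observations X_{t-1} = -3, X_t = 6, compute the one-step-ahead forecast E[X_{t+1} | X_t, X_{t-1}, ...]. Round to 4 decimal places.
E[X_{t+1} \mid \mathcal F_t] = 0.0000

For an AR(p) model X_t = c + sum_i phi_i X_{t-i} + eps_t, the
one-step-ahead conditional mean is
  E[X_{t+1} | X_t, ...] = c + sum_i phi_i X_{t+1-i}.
Substitute known values:
  E[X_{t+1} | ...] = (-0.016) * (6) + (-0.032) * (-3)
                   = 0.0000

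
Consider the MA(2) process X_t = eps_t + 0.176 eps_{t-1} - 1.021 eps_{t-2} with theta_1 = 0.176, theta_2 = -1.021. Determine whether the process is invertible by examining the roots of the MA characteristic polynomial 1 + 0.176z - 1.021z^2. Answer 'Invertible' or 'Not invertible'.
\text{Not invertible}

The MA(q) characteristic polynomial is P(z) = 1 + 0.176z - 1.021z^2.
Invertibility requires all roots to lie outside the unit circle, i.e. |z| > 1 for every root.
Set 1 + (0.176) z + (-1.021) z^2 = 0, i.e. a z^2 + b z + c = 0 with a = -1.021, b = 0.176, c = 1.
Discriminant D = b^2 - 4ac = (0.176)^2 - 4*(-1.021)*1 = 0.030976 - (-4.084) = 4.114976.
D >= 0, so the roots are real: z = (-b +/- sqrt(D)) / (2a) = (-0.176 +/- 2.02854) / (-2.042).
  z_1 = (-0.176 + 2.02854) / (-2.042) = -0.9072,   |z_1| = 0.9072.
  z_2 = (-0.176 - 2.02854) / (-2.042) = 1.0796,   |z_2| = 1.0796.
Moduli of all roots: 0.9072, 1.0796.
All moduli strictly greater than 1? No.
Verdict: Not invertible.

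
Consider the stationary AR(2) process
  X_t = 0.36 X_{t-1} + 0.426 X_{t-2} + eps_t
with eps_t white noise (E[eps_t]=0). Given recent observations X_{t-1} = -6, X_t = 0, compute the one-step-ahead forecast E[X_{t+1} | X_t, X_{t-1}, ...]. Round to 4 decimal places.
E[X_{t+1} \mid \mathcal F_t] = -2.5560

For an AR(p) model X_t = c + sum_i phi_i X_{t-i} + eps_t, the
one-step-ahead conditional mean is
  E[X_{t+1} | X_t, ...] = c + sum_i phi_i X_{t+1-i}.
Substitute known values:
  E[X_{t+1} | ...] = (0.36) * (0) + (0.426) * (-6)
                   = -2.5560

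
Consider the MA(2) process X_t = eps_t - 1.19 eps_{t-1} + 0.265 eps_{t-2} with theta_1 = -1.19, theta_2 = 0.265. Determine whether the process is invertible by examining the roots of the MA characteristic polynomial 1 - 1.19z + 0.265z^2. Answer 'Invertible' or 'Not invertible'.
\text{Invertible}

The MA(q) characteristic polynomial is P(z) = 1 - 1.19z + 0.265z^2.
Invertibility requires all roots to lie outside the unit circle, i.e. |z| > 1 for every root.
Set 1 + (-1.19) z + (0.265) z^2 = 0, i.e. a z^2 + b z + c = 0 with a = 0.265, b = -1.19, c = 1.
Discriminant D = b^2 - 4ac = (-1.19)^2 - 4*(0.265)*1 = 1.4161 - (1.06) = 0.3561.
D >= 0, so the roots are real: z = (-b +/- sqrt(D)) / (2a) = (1.19 +/- 0.596741) / (0.53).
  z_1 = (1.19 + 0.596741) / (0.53) = 3.3712,   |z_1| = 3.3712.
  z_2 = (1.19 - 0.596741) / (0.53) = 1.1194,   |z_2| = 1.1194.
Moduli of all roots: 3.3712, 1.1194.
All moduli strictly greater than 1? Yes.
Verdict: Invertible.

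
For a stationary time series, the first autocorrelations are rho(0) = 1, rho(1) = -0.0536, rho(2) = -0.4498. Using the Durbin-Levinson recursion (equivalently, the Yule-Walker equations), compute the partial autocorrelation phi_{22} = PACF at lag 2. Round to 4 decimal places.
\phi_{22} = -0.4540

The PACF at lag k is phi_{kk}, the last component of the solution
to the Yule-Walker system G_k phi = r_k where
  (G_k)_{ij} = rho(|i - j|), (r_k)_i = rho(i), i,j = 1..k.
Equivalently, Durbin-Levinson gives phi_{kk} iteratively:
  phi_{11} = rho(1)
  phi_{kk} = [rho(k) - sum_{j=1..k-1} phi_{k-1,j} rho(k-j)]
            / [1 - sum_{j=1..k-1} phi_{k-1,j} rho(j)],
  phi_{k,j} = phi_{k-1,j} - phi_{kk} phi_{k-1,k-j},  j = 1..k-1.
Step k = 1:
  phi_11 = rho(1) = -0.0536.
Step k = 2:
  phi_22 = [rho(2) - phi_11 rho(1)] / [1 - phi_11 rho(1)] = [-0.4498 - (-0.0536)(-0.0536)] / [1 - (-0.0536)(-0.0536)]
         = -0.45267296 / 0.99712704 = -0.454.
Therefore phi_{22} = -0.4540.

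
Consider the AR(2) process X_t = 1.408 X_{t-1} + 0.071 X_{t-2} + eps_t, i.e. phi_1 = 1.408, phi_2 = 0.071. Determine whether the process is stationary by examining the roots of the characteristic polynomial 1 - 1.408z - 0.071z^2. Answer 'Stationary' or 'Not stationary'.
\text{Not stationary}

The AR(p) characteristic polynomial is P(z) = 1 - 1.408z - 0.071z^2.
Stationarity requires all roots to lie outside the unit circle, i.e. |z| > 1 for every root.
Set 1 + (-1.408) z + (-0.071) z^2 = 0, i.e. a z^2 + b z + c = 0 with a = -0.071, b = -1.408, c = 1.
Discriminant D = b^2 - 4ac = (-1.408)^2 - 4*(-0.071)*1 = 1.982464 - (-0.284) = 2.266464.
D >= 0, so the roots are real: z = (-b +/- sqrt(D)) / (2a) = (1.408 +/- 1.505478) / (-0.142).
  z_1 = (1.408 + 1.505478) / (-0.142) = -20.5175,   |z_1| = 20.5175.
  z_2 = (1.408 - 1.505478) / (-0.142) = 0.6865,   |z_2| = 0.6865.
Moduli of all roots: 20.5175, 0.6865.
All moduli strictly greater than 1? No.
Verdict: Not stationary.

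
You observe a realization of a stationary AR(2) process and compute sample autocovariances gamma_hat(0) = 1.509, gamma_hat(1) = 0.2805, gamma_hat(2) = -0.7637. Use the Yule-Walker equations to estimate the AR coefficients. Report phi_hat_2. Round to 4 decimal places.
\hat\phi_{2} = -0.5600

The Yule-Walker equations for an AR(p) process read, in matrix form,
  Gamma_p phi = r_p,   with   (Gamma_p)_{ij} = gamma(|i - j|),
                       (r_p)_i = gamma(i),   i,j = 1..p.
Substitute the sample gammas (Toeplitz matrix and right-hand side of size 2):
  Gamma_p = [[1.509, 0.2805], [0.2805, 1.509]]
  r_p     = [0.2805, -0.7637]
Written out:
  1.509 phi_1 + 0.2805 phi_2 = 0.2805
  0.2805 phi_1 + 1.509 phi_2 = -0.7637
Solve by Cramer's rule:
  det = gamma(0)^2 - gamma(1)^2 = (1.509)^2 - (0.2805)^2 = 2.277081 - 0.07868025 = 2.19840075
  phi_hat_1 = [gamma(1) gamma(0) - gamma(1) gamma(2)] / det = [(0.2805)(1.509) - (0.2805)(-0.7637)] / 2.19840075 = 0.63749235 / 2.19840075 = 0.29
  phi_hat_2 = [gamma(0) gamma(2) - gamma(1)^2] / det = [(1.509)(-0.7637) - (0.2805)^2] / 2.19840075 = -1.23110355 / 2.19840075 = -0.56
So phi_hat = [0.2900, -0.5600].
Therefore phi_hat_2 = -0.5600.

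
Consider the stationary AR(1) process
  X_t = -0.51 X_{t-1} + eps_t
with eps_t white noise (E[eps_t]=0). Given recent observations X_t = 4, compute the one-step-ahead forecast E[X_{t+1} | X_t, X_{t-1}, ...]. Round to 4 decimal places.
E[X_{t+1} \mid \mathcal F_t] = -2.0400

For an AR(p) model X_t = c + sum_i phi_i X_{t-i} + eps_t, the
one-step-ahead conditional mean is
  E[X_{t+1} | X_t, ...] = c + sum_i phi_i X_{t+1-i}.
Substitute known values:
  E[X_{t+1} | ...] = (-0.51) * (4)
                   = -2.0400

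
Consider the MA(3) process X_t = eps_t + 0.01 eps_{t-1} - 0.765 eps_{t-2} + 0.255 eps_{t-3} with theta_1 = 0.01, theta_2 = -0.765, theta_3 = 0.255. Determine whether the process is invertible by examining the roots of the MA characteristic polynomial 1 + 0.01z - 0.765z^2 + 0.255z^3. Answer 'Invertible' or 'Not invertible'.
\text{Not invertible}

The MA(q) characteristic polynomial is P(z) = 1 + 0.01z - 0.765z^2 + 0.255z^3.
Invertibility requires all roots to lie outside the unit circle, i.e. |z| > 1 for every root.
Degree 3: look for a simple real root z0 first, then factor out (1 - z/z0) and solve the remaining quadratic.
Testing z0 = 2: P(2) = 1 + (0.01)(2) + (-0.765)(2)^2 + (0.255)(2)^3
  = 1 + (0.02) + (-3.06) + (2.04) = 0.  So z_0 = 2 is a root, |z_0| = 2.
Divide out the factor (1 - 0.5 z) = (1 - z/z0) (since 1/z0 = 0.5):
  P(z) = (1 - 0.5 z)(1 + (0.51) z + (-0.51) z^2)
  [check: z-coef 0.51 - (0.5) = 0.01; z^2-coef -0.51 - (0.5)(0.51) = -0.765; z^3-coef -(0.5)(-0.51) = 0.255.]
Remaining roots from the quadratic factor 1 + (0.51) z + (-0.51) z^2:
  Set 1 + (0.51) z + (-0.51) z^2 = 0, i.e. a z^2 + b z + c = 0 with a = -0.51, b = 0.51, c = 1.
  Discriminant D = b^2 - 4ac = (0.51)^2 - 4*(-0.51)*1 = 0.2601 - (-2.04) = 2.3001.
  D >= 0, so the roots are real: z = (-b +/- sqrt(D)) / (2a) = (-0.51 +/- 1.516608) / (-1.02).
    z_1 = (-0.51 + 1.516608) / (-1.02) = -0.9869,   |z_1| = 0.9869.
    z_2 = (-0.51 - 1.516608) / (-1.02) = 1.9869,   |z_2| = 1.9869.
Moduli of all roots: 2.0000, 0.9869, 1.9869.
All moduli strictly greater than 1? No.
Verdict: Not invertible.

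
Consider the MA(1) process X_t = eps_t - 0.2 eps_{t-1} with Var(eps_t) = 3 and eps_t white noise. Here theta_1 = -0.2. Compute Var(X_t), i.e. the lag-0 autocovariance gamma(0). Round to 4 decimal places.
\gamma(0) = 3.1200

For an MA(q) process X_t = eps_t + sum_i theta_i eps_{t-i} with
Var(eps_t) = sigma^2, the variance is
  gamma(0) = sigma^2 * (1 + sum_i theta_i^2).
  sum_i theta_i^2 = (-0.2)^2 = 0.04.
  gamma(0) = 3 * (1 + 0.04) = 3 * 1.04 = 3.12, which rounds to 3.1200.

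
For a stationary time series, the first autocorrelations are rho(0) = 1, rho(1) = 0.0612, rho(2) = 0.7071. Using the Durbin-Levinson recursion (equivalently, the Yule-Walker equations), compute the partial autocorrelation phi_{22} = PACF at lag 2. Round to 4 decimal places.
\phi_{22} = 0.7060

The PACF at lag k is phi_{kk}, the last component of the solution
to the Yule-Walker system G_k phi = r_k where
  (G_k)_{ij} = rho(|i - j|), (r_k)_i = rho(i), i,j = 1..k.
Equivalently, Durbin-Levinson gives phi_{kk} iteratively:
  phi_{11} = rho(1)
  phi_{kk} = [rho(k) - sum_{j=1..k-1} phi_{k-1,j} rho(k-j)]
            / [1 - sum_{j=1..k-1} phi_{k-1,j} rho(j)],
  phi_{k,j} = phi_{k-1,j} - phi_{kk} phi_{k-1,k-j},  j = 1..k-1.
Step k = 1:
  phi_11 = rho(1) = 0.0612.
Step k = 2:
  phi_22 = [rho(2) - phi_11 rho(1)] / [1 - phi_11 rho(1)] = [0.7071 - (0.0612)(0.0612)] / [1 - (0.0612)(0.0612)]
         = 0.70335456 / 0.99625456 = 0.706.
Therefore phi_{22} = 0.7060.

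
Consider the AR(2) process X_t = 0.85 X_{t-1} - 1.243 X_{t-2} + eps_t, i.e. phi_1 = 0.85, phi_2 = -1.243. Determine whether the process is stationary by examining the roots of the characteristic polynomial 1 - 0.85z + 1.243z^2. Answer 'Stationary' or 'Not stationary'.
\text{Not stationary}

The AR(p) characteristic polynomial is P(z) = 1 - 0.85z + 1.243z^2.
Stationarity requires all roots to lie outside the unit circle, i.e. |z| > 1 for every root.
Set 1 + (-0.85) z + (1.243) z^2 = 0, i.e. a z^2 + b z + c = 0 with a = 1.243, b = -0.85, c = 1.
Discriminant D = b^2 - 4ac = (-0.85)^2 - 4*(1.243)*1 = 0.7225 - (4.972) = -4.2495.
D < 0, so the roots are the complex-conjugate pair z = (-b +/- i sqrt(-D)) / (2a) = 0.3419 +/- 0.8292i.
For a conjugate pair |z|^2 = z * conj(z) = (product of roots) = c/a = 1/(1.243) = 0.804505, so |z| = sqrt(0.804505) = 0.8969 for both roots.
Moduli of all roots: 0.8969, 0.8969.
All moduli strictly greater than 1? No.
Verdict: Not stationary.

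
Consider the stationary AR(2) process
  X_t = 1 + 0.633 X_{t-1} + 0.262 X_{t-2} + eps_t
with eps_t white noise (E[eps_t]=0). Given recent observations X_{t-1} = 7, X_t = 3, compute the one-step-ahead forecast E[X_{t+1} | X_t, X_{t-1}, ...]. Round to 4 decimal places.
E[X_{t+1} \mid \mathcal F_t] = 4.7330

For an AR(p) model X_t = c + sum_i phi_i X_{t-i} + eps_t, the
one-step-ahead conditional mean is
  E[X_{t+1} | X_t, ...] = c + sum_i phi_i X_{t+1-i}.
Substitute known values:
  E[X_{t+1} | ...] = 1 + (0.633) * (3) + (0.262) * (7)
                   = 4.7330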